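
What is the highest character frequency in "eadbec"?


Input: eadbec
Character counts:
  'a': 1
  'b': 1
  'c': 1
  'd': 1
  'e': 2
Maximum frequency: 2

2


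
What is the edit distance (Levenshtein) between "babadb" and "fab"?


Computing edit distance: "babadb" -> "fab"
DP table:
           f    a    b
      0    1    2    3
  b   1    1    2    2
  a   2    2    1    2
  b   3    3    2    1
  a   4    4    3    2
  d   5    5    4    3
  b   6    6    5    4
Edit distance = dp[6][3] = 4

4


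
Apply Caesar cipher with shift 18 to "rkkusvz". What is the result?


Caesar cipher: shift "rkkusvz" by 18
  'r' (pos 17) + 18 = pos 9 = 'j'
  'k' (pos 10) + 18 = pos 2 = 'c'
  'k' (pos 10) + 18 = pos 2 = 'c'
  'u' (pos 20) + 18 = pos 12 = 'm'
  's' (pos 18) + 18 = pos 10 = 'k'
  'v' (pos 21) + 18 = pos 13 = 'n'
  'z' (pos 25) + 18 = pos 17 = 'r'
Result: jccmknr

jccmknr


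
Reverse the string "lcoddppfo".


Input: lcoddppfo
Reading characters right to left:
  Position 8: 'o'
  Position 7: 'f'
  Position 6: 'p'
  Position 5: 'p'
  Position 4: 'd'
  Position 3: 'd'
  Position 2: 'o'
  Position 1: 'c'
  Position 0: 'l'
Reversed: ofppddocl

ofppddocl


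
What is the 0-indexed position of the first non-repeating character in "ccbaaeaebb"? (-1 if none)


Input: ccbaaeaebb
Character frequencies:
  'a': 3
  'b': 3
  'c': 2
  'e': 2
Scanning left to right for freq == 1:
  Position 0 ('c'): freq=2, skip
  Position 1 ('c'): freq=2, skip
  Position 2 ('b'): freq=3, skip
  Position 3 ('a'): freq=3, skip
  Position 4 ('a'): freq=3, skip
  Position 5 ('e'): freq=2, skip
  Position 6 ('a'): freq=3, skip
  Position 7 ('e'): freq=2, skip
  Position 8 ('b'): freq=3, skip
  Position 9 ('b'): freq=3, skip
  No unique character found => answer = -1

-1


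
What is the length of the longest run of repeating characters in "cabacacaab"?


Input: "cabacacaab"
Scanning for longest run:
  Position 1 ('a'): new char, reset run to 1
  Position 2 ('b'): new char, reset run to 1
  Position 3 ('a'): new char, reset run to 1
  Position 4 ('c'): new char, reset run to 1
  Position 5 ('a'): new char, reset run to 1
  Position 6 ('c'): new char, reset run to 1
  Position 7 ('a'): new char, reset run to 1
  Position 8 ('a'): continues run of 'a', length=2
  Position 9 ('b'): new char, reset run to 1
Longest run: 'a' with length 2

2


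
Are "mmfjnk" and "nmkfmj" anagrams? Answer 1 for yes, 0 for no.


Strings: "mmfjnk", "nmkfmj"
Sorted first:  fjkmmn
Sorted second: fjkmmn
Sorted forms match => anagrams

1


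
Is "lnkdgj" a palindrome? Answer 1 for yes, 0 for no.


Input: lnkdgj
Reversed: jgdknl
  Compare pos 0 ('l') with pos 5 ('j'): MISMATCH
  Compare pos 1 ('n') with pos 4 ('g'): MISMATCH
  Compare pos 2 ('k') with pos 3 ('d'): MISMATCH
Result: not a palindrome

0


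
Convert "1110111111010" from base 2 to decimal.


Input: "1110111111010" in base 2
Positional expansion:
  Digit '1' (value 1) x 2^12 = 4096
  Digit '1' (value 1) x 2^11 = 2048
  Digit '1' (value 1) x 2^10 = 1024
  Digit '0' (value 0) x 2^9 = 0
  Digit '1' (value 1) x 2^8 = 256
  Digit '1' (value 1) x 2^7 = 128
  Digit '1' (value 1) x 2^6 = 64
  Digit '1' (value 1) x 2^5 = 32
  Digit '1' (value 1) x 2^4 = 16
  Digit '1' (value 1) x 2^3 = 8
  Digit '0' (value 0) x 2^2 = 0
  Digit '1' (value 1) x 2^1 = 2
  Digit '0' (value 0) x 2^0 = 0
Sum = 7674

7674


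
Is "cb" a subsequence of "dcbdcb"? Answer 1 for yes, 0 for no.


Check if "cb" is a subsequence of "dcbdcb"
Greedy scan:
  Position 0 ('d'): no match needed
  Position 1 ('c'): matches sub[0] = 'c'
  Position 2 ('b'): matches sub[1] = 'b'
  Position 3 ('d'): no match needed
  Position 4 ('c'): no match needed
  Position 5 ('b'): no match needed
All 2 characters matched => is a subsequence

1


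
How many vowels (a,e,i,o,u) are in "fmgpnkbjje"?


Input: fmgpnkbjje
Checking each character:
  'f' at position 0: consonant
  'm' at position 1: consonant
  'g' at position 2: consonant
  'p' at position 3: consonant
  'n' at position 4: consonant
  'k' at position 5: consonant
  'b' at position 6: consonant
  'j' at position 7: consonant
  'j' at position 8: consonant
  'e' at position 9: vowel (running total: 1)
Total vowels: 1

1


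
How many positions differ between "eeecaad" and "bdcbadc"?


Comparing "eeecaad" and "bdcbadc" position by position:
  Position 0: 'e' vs 'b' => DIFFER
  Position 1: 'e' vs 'd' => DIFFER
  Position 2: 'e' vs 'c' => DIFFER
  Position 3: 'c' vs 'b' => DIFFER
  Position 4: 'a' vs 'a' => same
  Position 5: 'a' vs 'd' => DIFFER
  Position 6: 'd' vs 'c' => DIFFER
Positions that differ: 6

6


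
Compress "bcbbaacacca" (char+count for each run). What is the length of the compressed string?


Input: bcbbaacacca
Runs:
  'b' x 1 => "b1"
  'c' x 1 => "c1"
  'b' x 2 => "b2"
  'a' x 2 => "a2"
  'c' x 1 => "c1"
  'a' x 1 => "a1"
  'c' x 2 => "c2"
  'a' x 1 => "a1"
Compressed: "b1c1b2a2c1a1c2a1"
Compressed length: 16

16


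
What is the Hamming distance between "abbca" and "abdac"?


Comparing "abbca" and "abdac" position by position:
  Position 0: 'a' vs 'a' => same
  Position 1: 'b' vs 'b' => same
  Position 2: 'b' vs 'd' => differ
  Position 3: 'c' vs 'a' => differ
  Position 4: 'a' vs 'c' => differ
Total differences (Hamming distance): 3

3


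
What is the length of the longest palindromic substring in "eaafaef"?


Input: "eaafaef"
Checking substrings for palindromes:
  [2:5] "afa" (len 3) => palindrome
  [1:3] "aa" (len 2) => palindrome
Longest palindromic substring: "afa" with length 3

3


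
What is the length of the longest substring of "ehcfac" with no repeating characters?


Input: "ehcfac"
Sliding window (track last position of each char):
  Position 0 ('e'): window [0,0] length 1 -- new best
  Position 1 ('h'): window [0,1] length 2 -- new best
  Position 2 ('c'): window [0,2] length 3 -- new best
  Position 3 ('f'): window [0,3] length 4 -- new best
  Position 4 ('a'): window [0,4] length 5 -- new best
  Position 5 ('c'): repeat (last at 2), move window start to 3
  Position 5 ('c'): window [3,5] length 3
Longest substring with no repeats: "ehcfa" with length 5

5


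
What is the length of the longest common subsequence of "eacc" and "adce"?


LCS of "eacc" and "adce"
DP table:
           a    d    c    e
      0    0    0    0    0
  e   0    0    0    0    1
  a   0    1    1    1    1
  c   0    1    1    2    2
  c   0    1    1    2    2
LCS length = dp[4][4] = 2

2


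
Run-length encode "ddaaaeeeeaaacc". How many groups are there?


Input: ddaaaeeeeaaacc
Scanning for consecutive runs:
  Group 1: 'd' x 2 (positions 0-1)
  Group 2: 'a' x 3 (positions 2-4)
  Group 3: 'e' x 4 (positions 5-8)
  Group 4: 'a' x 3 (positions 9-11)
  Group 5: 'c' x 2 (positions 12-13)
Total groups: 5

5


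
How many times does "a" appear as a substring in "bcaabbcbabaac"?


Searching for "a" in "bcaabbcbabaac"
Scanning each position:
  Position 0: "b" => no
  Position 1: "c" => no
  Position 2: "a" => MATCH
  Position 3: "a" => MATCH
  Position 4: "b" => no
  Position 5: "b" => no
  Position 6: "c" => no
  Position 7: "b" => no
  Position 8: "a" => MATCH
  Position 9: "b" => no
  Position 10: "a" => MATCH
  Position 11: "a" => MATCH
  Position 12: "c" => no
Total occurrences: 5

5


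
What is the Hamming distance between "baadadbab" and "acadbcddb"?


Comparing "baadadbab" and "acadbcddb" position by position:
  Position 0: 'b' vs 'a' => differ
  Position 1: 'a' vs 'c' => differ
  Position 2: 'a' vs 'a' => same
  Position 3: 'd' vs 'd' => same
  Position 4: 'a' vs 'b' => differ
  Position 5: 'd' vs 'c' => differ
  Position 6: 'b' vs 'd' => differ
  Position 7: 'a' vs 'd' => differ
  Position 8: 'b' vs 'b' => same
Total differences (Hamming distance): 6

6


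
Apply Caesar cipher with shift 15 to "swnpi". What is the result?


Caesar cipher: shift "swnpi" by 15
  's' (pos 18) + 15 = pos 7 = 'h'
  'w' (pos 22) + 15 = pos 11 = 'l'
  'n' (pos 13) + 15 = pos 2 = 'c'
  'p' (pos 15) + 15 = pos 4 = 'e'
  'i' (pos 8) + 15 = pos 23 = 'x'
Result: hlcex

hlcex


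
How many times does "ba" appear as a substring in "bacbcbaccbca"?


Searching for "ba" in "bacbcbaccbca"
Scanning each position:
  Position 0: "ba" => MATCH
  Position 1: "ac" => no
  Position 2: "cb" => no
  Position 3: "bc" => no
  Position 4: "cb" => no
  Position 5: "ba" => MATCH
  Position 6: "ac" => no
  Position 7: "cc" => no
  Position 8: "cb" => no
  Position 9: "bc" => no
  Position 10: "ca" => no
Total occurrences: 2

2


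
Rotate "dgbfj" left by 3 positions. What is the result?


Input: "dgbfj", rotate left by 3
First 3 characters: "dgb"
Remaining characters: "fj"
Concatenate remaining + first: "fj" + "dgb" = "fjdgb"

fjdgb


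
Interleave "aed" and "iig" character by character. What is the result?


Interleaving "aed" and "iig":
  Position 0: 'a' from first, 'i' from second => "ai"
  Position 1: 'e' from first, 'i' from second => "ei"
  Position 2: 'd' from first, 'g' from second => "dg"
Result: aieidg

aieidg


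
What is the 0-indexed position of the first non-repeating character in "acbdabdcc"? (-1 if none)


Input: acbdabdcc
Character frequencies:
  'a': 2
  'b': 2
  'c': 3
  'd': 2
Scanning left to right for freq == 1:
  Position 0 ('a'): freq=2, skip
  Position 1 ('c'): freq=3, skip
  Position 2 ('b'): freq=2, skip
  Position 3 ('d'): freq=2, skip
  Position 4 ('a'): freq=2, skip
  Position 5 ('b'): freq=2, skip
  Position 6 ('d'): freq=2, skip
  Position 7 ('c'): freq=3, skip
  Position 8 ('c'): freq=3, skip
  No unique character found => answer = -1

-1


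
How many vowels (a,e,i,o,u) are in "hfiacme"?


Input: hfiacme
Checking each character:
  'h' at position 0: consonant
  'f' at position 1: consonant
  'i' at position 2: vowel (running total: 1)
  'a' at position 3: vowel (running total: 2)
  'c' at position 4: consonant
  'm' at position 5: consonant
  'e' at position 6: vowel (running total: 3)
Total vowels: 3

3


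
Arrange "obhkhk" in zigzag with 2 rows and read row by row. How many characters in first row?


Zigzag "obhkhk" into 2 rows:
Placing characters:
  'o' => row 0
  'b' => row 1
  'h' => row 0
  'k' => row 1
  'h' => row 0
  'k' => row 1
Rows:
  Row 0: "ohh"
  Row 1: "bkk"
First row length: 3

3


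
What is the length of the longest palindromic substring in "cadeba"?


Input: "cadeba"
Checking substrings for palindromes:
  No multi-char palindromic substrings found
Longest palindromic substring: "c" with length 1

1


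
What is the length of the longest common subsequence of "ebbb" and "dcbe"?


LCS of "ebbb" and "dcbe"
DP table:
           d    c    b    e
      0    0    0    0    0
  e   0    0    0    0    1
  b   0    0    0    1    1
  b   0    0    0    1    1
  b   0    0    0    1    1
LCS length = dp[4][4] = 1

1


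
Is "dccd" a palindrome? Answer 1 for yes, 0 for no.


Input: dccd
Reversed: dccd
  Compare pos 0 ('d') with pos 3 ('d'): match
  Compare pos 1 ('c') with pos 2 ('c'): match
Result: palindrome

1


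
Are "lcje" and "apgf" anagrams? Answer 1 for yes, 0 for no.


Strings: "lcje", "apgf"
Sorted first:  cejl
Sorted second: afgp
Differ at position 0: 'c' vs 'a' => not anagrams

0


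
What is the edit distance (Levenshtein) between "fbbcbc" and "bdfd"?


Computing edit distance: "fbbcbc" -> "bdfd"
DP table:
           b    d    f    d
      0    1    2    3    4
  f   1    1    2    2    3
  b   2    1    2    3    3
  b   3    2    2    3    4
  c   4    3    3    3    4
  b   5    4    4    4    4
  c   6    5    5    5    5
Edit distance = dp[6][4] = 5

5


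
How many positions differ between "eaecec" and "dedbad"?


Comparing "eaecec" and "dedbad" position by position:
  Position 0: 'e' vs 'd' => DIFFER
  Position 1: 'a' vs 'e' => DIFFER
  Position 2: 'e' vs 'd' => DIFFER
  Position 3: 'c' vs 'b' => DIFFER
  Position 4: 'e' vs 'a' => DIFFER
  Position 5: 'c' vs 'd' => DIFFER
Positions that differ: 6

6


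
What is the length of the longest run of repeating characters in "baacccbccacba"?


Input: "baacccbccacba"
Scanning for longest run:
  Position 1 ('a'): new char, reset run to 1
  Position 2 ('a'): continues run of 'a', length=2
  Position 3 ('c'): new char, reset run to 1
  Position 4 ('c'): continues run of 'c', length=2
  Position 5 ('c'): continues run of 'c', length=3
  Position 6 ('b'): new char, reset run to 1
  Position 7 ('c'): new char, reset run to 1
  Position 8 ('c'): continues run of 'c', length=2
  Position 9 ('a'): new char, reset run to 1
  Position 10 ('c'): new char, reset run to 1
  Position 11 ('b'): new char, reset run to 1
  Position 12 ('a'): new char, reset run to 1
Longest run: 'c' with length 3

3


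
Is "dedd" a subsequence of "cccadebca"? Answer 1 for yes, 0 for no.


Check if "dedd" is a subsequence of "cccadebca"
Greedy scan:
  Position 0 ('c'): no match needed
  Position 1 ('c'): no match needed
  Position 2 ('c'): no match needed
  Position 3 ('a'): no match needed
  Position 4 ('d'): matches sub[0] = 'd'
  Position 5 ('e'): matches sub[1] = 'e'
  Position 6 ('b'): no match needed
  Position 7 ('c'): no match needed
  Position 8 ('a'): no match needed
Only matched 2/4 characters => not a subsequence

0


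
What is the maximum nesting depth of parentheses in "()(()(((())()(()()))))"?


Input: "()(()(((())()(()()))))"
Tracking depth:
  Position 0 '(': depth becomes 1
  Position 1 ')': depth becomes 0
  Position 2 '(': depth becomes 1
  Position 3 '(': depth becomes 2
  Position 4 ')': depth becomes 1
  Position 5 '(': depth becomes 2
  Position 6 '(': depth becomes 3
  Position 7 '(': depth becomes 4
  Position 8 '(': depth becomes 5
  Position 9 ')': depth becomes 4
  Position 10 ')': depth becomes 3
  Position 11 '(': depth becomes 4
  Position 12 ')': depth becomes 3
  Position 13 '(': depth becomes 4
  Position 14 '(': depth becomes 5
  Position 15 ')': depth becomes 4
  Position 16 '(': depth becomes 5
  Position 17 ')': depth becomes 4
  Position 18 ')': depth becomes 3
  Position 19 ')': depth becomes 2
  Position 20 ')': depth becomes 1
  Position 21 ')': depth becomes 0
Maximum depth reached: 5

5


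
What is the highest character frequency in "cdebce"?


Input: cdebce
Character counts:
  'b': 1
  'c': 2
  'd': 1
  'e': 2
Maximum frequency: 2

2


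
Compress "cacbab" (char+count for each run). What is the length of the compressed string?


Input: cacbab
Runs:
  'c' x 1 => "c1"
  'a' x 1 => "a1"
  'c' x 1 => "c1"
  'b' x 1 => "b1"
  'a' x 1 => "a1"
  'b' x 1 => "b1"
Compressed: "c1a1c1b1a1b1"
Compressed length: 12

12


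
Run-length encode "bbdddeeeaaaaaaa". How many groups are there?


Input: bbdddeeeaaaaaaa
Scanning for consecutive runs:
  Group 1: 'b' x 2 (positions 0-1)
  Group 2: 'd' x 3 (positions 2-4)
  Group 3: 'e' x 3 (positions 5-7)
  Group 4: 'a' x 7 (positions 8-14)
Total groups: 4

4


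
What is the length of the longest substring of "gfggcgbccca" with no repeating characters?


Input: "gfggcgbccca"
Sliding window (track last position of each char):
  Position 0 ('g'): window [0,0] length 1 -- new best
  Position 1 ('f'): window [0,1] length 2 -- new best
  Position 2 ('g'): repeat (last at 0), move window start to 1
  Position 2 ('g'): window [1,2] length 2
  Position 3 ('g'): repeat (last at 2), move window start to 3
  Position 3 ('g'): window [3,3] length 1
  Position 4 ('c'): window [3,4] length 2
  Position 5 ('g'): repeat (last at 3), move window start to 4
  Position 5 ('g'): window [4,5] length 2
  Position 6 ('b'): window [4,6] length 3 -- new best
  Position 7 ('c'): repeat (last at 4), move window start to 5
  Position 7 ('c'): window [5,7] length 3
  Position 8 ('c'): repeat (last at 7), move window start to 8
  Position 8 ('c'): window [8,8] length 1
  Position 9 ('c'): repeat (last at 8), move window start to 9
  Position 9 ('c'): window [9,9] length 1
  Position 10 ('a'): window [9,10] length 2
Longest substring with no repeats: "cgb" with length 3

3


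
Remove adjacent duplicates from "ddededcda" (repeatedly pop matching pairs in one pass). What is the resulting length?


Input: ddededcda
Stack-based adjacent duplicate removal:
  Read 'd': push. Stack: d
  Read 'd': matches stack top 'd' => pop. Stack: (empty)
  Read 'e': push. Stack: e
  Read 'd': push. Stack: ed
  Read 'e': push. Stack: ede
  Read 'd': push. Stack: eded
  Read 'c': push. Stack: ededc
  Read 'd': push. Stack: ededcd
  Read 'a': push. Stack: ededcda
Final stack: "ededcda" (length 7)

7


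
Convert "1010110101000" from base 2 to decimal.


Input: "1010110101000" in base 2
Positional expansion:
  Digit '1' (value 1) x 2^12 = 4096
  Digit '0' (value 0) x 2^11 = 0
  Digit '1' (value 1) x 2^10 = 1024
  Digit '0' (value 0) x 2^9 = 0
  Digit '1' (value 1) x 2^8 = 256
  Digit '1' (value 1) x 2^7 = 128
  Digit '0' (value 0) x 2^6 = 0
  Digit '1' (value 1) x 2^5 = 32
  Digit '0' (value 0) x 2^4 = 0
  Digit '1' (value 1) x 2^3 = 8
  Digit '0' (value 0) x 2^2 = 0
  Digit '0' (value 0) x 2^1 = 0
  Digit '0' (value 0) x 2^0 = 0
Sum = 5544

5544


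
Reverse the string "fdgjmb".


Input: fdgjmb
Reading characters right to left:
  Position 5: 'b'
  Position 4: 'm'
  Position 3: 'j'
  Position 2: 'g'
  Position 1: 'd'
  Position 0: 'f'
Reversed: bmjgdf

bmjgdf


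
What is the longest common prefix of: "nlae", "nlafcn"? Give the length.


Words: nlae, nlafcn
  Position 0: all 'n' => match
  Position 1: all 'l' => match
  Position 2: all 'a' => match
  Position 3: ('e', 'f') => mismatch, stop
LCP = "nla" (length 3)

3


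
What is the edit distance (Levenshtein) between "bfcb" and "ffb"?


Computing edit distance: "bfcb" -> "ffb"
DP table:
           f    f    b
      0    1    2    3
  b   1    1    2    2
  f   2    1    1    2
  c   3    2    2    2
  b   4    3    3    2
Edit distance = dp[4][3] = 2

2


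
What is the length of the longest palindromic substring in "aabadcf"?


Input: "aabadcf"
Checking substrings for palindromes:
  [1:4] "aba" (len 3) => palindrome
  [0:2] "aa" (len 2) => palindrome
Longest palindromic substring: "aba" with length 3

3


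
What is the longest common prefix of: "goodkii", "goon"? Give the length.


Words: goodkii, goon
  Position 0: all 'g' => match
  Position 1: all 'o' => match
  Position 2: all 'o' => match
  Position 3: ('d', 'n') => mismatch, stop
LCP = "goo" (length 3)

3


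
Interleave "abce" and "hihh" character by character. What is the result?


Interleaving "abce" and "hihh":
  Position 0: 'a' from first, 'h' from second => "ah"
  Position 1: 'b' from first, 'i' from second => "bi"
  Position 2: 'c' from first, 'h' from second => "ch"
  Position 3: 'e' from first, 'h' from second => "eh"
Result: ahbicheh

ahbicheh


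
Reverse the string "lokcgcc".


Input: lokcgcc
Reading characters right to left:
  Position 6: 'c'
  Position 5: 'c'
  Position 4: 'g'
  Position 3: 'c'
  Position 2: 'k'
  Position 1: 'o'
  Position 0: 'l'
Reversed: ccgckol

ccgckol


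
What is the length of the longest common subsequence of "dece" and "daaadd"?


LCS of "dece" and "daaadd"
DP table:
           d    a    a    a    d    d
      0    0    0    0    0    0    0
  d   0    1    1    1    1    1    1
  e   0    1    1    1    1    1    1
  c   0    1    1    1    1    1    1
  e   0    1    1    1    1    1    1
LCS length = dp[4][6] = 1

1


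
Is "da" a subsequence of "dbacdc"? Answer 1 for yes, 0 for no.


Check if "da" is a subsequence of "dbacdc"
Greedy scan:
  Position 0 ('d'): matches sub[0] = 'd'
  Position 1 ('b'): no match needed
  Position 2 ('a'): matches sub[1] = 'a'
  Position 3 ('c'): no match needed
  Position 4 ('d'): no match needed
  Position 5 ('c'): no match needed
All 2 characters matched => is a subsequence

1


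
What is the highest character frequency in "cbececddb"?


Input: cbececddb
Character counts:
  'b': 2
  'c': 3
  'd': 2
  'e': 2
Maximum frequency: 3

3


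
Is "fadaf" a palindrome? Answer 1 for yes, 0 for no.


Input: fadaf
Reversed: fadaf
  Compare pos 0 ('f') with pos 4 ('f'): match
  Compare pos 1 ('a') with pos 3 ('a'): match
Result: palindrome

1


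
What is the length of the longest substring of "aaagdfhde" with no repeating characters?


Input: "aaagdfhde"
Sliding window (track last position of each char):
  Position 0 ('a'): window [0,0] length 1 -- new best
  Position 1 ('a'): repeat (last at 0), move window start to 1
  Position 1 ('a'): window [1,1] length 1
  Position 2 ('a'): repeat (last at 1), move window start to 2
  Position 2 ('a'): window [2,2] length 1
  Position 3 ('g'): window [2,3] length 2 -- new best
  Position 4 ('d'): window [2,4] length 3 -- new best
  Position 5 ('f'): window [2,5] length 4 -- new best
  Position 6 ('h'): window [2,6] length 5 -- new best
  Position 7 ('d'): repeat (last at 4), move window start to 5
  Position 7 ('d'): window [5,7] length 3
  Position 8 ('e'): window [5,8] length 4
Longest substring with no repeats: "agdfh" with length 5

5


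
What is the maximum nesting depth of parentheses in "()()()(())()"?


Input: "()()()(())()"
Tracking depth:
  Position 0 '(': depth becomes 1
  Position 1 ')': depth becomes 0
  Position 2 '(': depth becomes 1
  Position 3 ')': depth becomes 0
  Position 4 '(': depth becomes 1
  Position 5 ')': depth becomes 0
  Position 6 '(': depth becomes 1
  Position 7 '(': depth becomes 2
  Position 8 ')': depth becomes 1
  Position 9 ')': depth becomes 0
  Position 10 '(': depth becomes 1
  Position 11 ')': depth becomes 0
Maximum depth reached: 2

2


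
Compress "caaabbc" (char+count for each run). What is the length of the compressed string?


Input: caaabbc
Runs:
  'c' x 1 => "c1"
  'a' x 3 => "a3"
  'b' x 2 => "b2"
  'c' x 1 => "c1"
Compressed: "c1a3b2c1"
Compressed length: 8

8


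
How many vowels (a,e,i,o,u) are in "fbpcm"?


Input: fbpcm
Checking each character:
  'f' at position 0: consonant
  'b' at position 1: consonant
  'p' at position 2: consonant
  'c' at position 3: consonant
  'm' at position 4: consonant
Total vowels: 0

0


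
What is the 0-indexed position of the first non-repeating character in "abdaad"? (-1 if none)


Input: abdaad
Character frequencies:
  'a': 3
  'b': 1
  'd': 2
Scanning left to right for freq == 1:
  Position 0 ('a'): freq=3, skip
  Position 1 ('b'): unique! => answer = 1

1


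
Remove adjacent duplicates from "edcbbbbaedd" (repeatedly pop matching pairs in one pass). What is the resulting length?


Input: edcbbbbaedd
Stack-based adjacent duplicate removal:
  Read 'e': push. Stack: e
  Read 'd': push. Stack: ed
  Read 'c': push. Stack: edc
  Read 'b': push. Stack: edcb
  Read 'b': matches stack top 'b' => pop. Stack: edc
  Read 'b': push. Stack: edcb
  Read 'b': matches stack top 'b' => pop. Stack: edc
  Read 'a': push. Stack: edca
  Read 'e': push. Stack: edcae
  Read 'd': push. Stack: edcaed
  Read 'd': matches stack top 'd' => pop. Stack: edcae
Final stack: "edcae" (length 5)

5


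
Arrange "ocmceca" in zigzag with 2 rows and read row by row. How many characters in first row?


Zigzag "ocmceca" into 2 rows:
Placing characters:
  'o' => row 0
  'c' => row 1
  'm' => row 0
  'c' => row 1
  'e' => row 0
  'c' => row 1
  'a' => row 0
Rows:
  Row 0: "omea"
  Row 1: "ccc"
First row length: 4

4


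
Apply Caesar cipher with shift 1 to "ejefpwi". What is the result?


Caesar cipher: shift "ejefpwi" by 1
  'e' (pos 4) + 1 = pos 5 = 'f'
  'j' (pos 9) + 1 = pos 10 = 'k'
  'e' (pos 4) + 1 = pos 5 = 'f'
  'f' (pos 5) + 1 = pos 6 = 'g'
  'p' (pos 15) + 1 = pos 16 = 'q'
  'w' (pos 22) + 1 = pos 23 = 'x'
  'i' (pos 8) + 1 = pos 9 = 'j'
Result: fkfgqxj

fkfgqxj


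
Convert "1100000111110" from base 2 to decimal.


Input: "1100000111110" in base 2
Positional expansion:
  Digit '1' (value 1) x 2^12 = 4096
  Digit '1' (value 1) x 2^11 = 2048
  Digit '0' (value 0) x 2^10 = 0
  Digit '0' (value 0) x 2^9 = 0
  Digit '0' (value 0) x 2^8 = 0
  Digit '0' (value 0) x 2^7 = 0
  Digit '0' (value 0) x 2^6 = 0
  Digit '1' (value 1) x 2^5 = 32
  Digit '1' (value 1) x 2^4 = 16
  Digit '1' (value 1) x 2^3 = 8
  Digit '1' (value 1) x 2^2 = 4
  Digit '1' (value 1) x 2^1 = 2
  Digit '0' (value 0) x 2^0 = 0
Sum = 6206

6206


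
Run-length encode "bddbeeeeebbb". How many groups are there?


Input: bddbeeeeebbb
Scanning for consecutive runs:
  Group 1: 'b' x 1 (positions 0-0)
  Group 2: 'd' x 2 (positions 1-2)
  Group 3: 'b' x 1 (positions 3-3)
  Group 4: 'e' x 5 (positions 4-8)
  Group 5: 'b' x 3 (positions 9-11)
Total groups: 5

5


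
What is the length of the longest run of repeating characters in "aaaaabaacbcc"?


Input: "aaaaabaacbcc"
Scanning for longest run:
  Position 1 ('a'): continues run of 'a', length=2
  Position 2 ('a'): continues run of 'a', length=3
  Position 3 ('a'): continues run of 'a', length=4
  Position 4 ('a'): continues run of 'a', length=5
  Position 5 ('b'): new char, reset run to 1
  Position 6 ('a'): new char, reset run to 1
  Position 7 ('a'): continues run of 'a', length=2
  Position 8 ('c'): new char, reset run to 1
  Position 9 ('b'): new char, reset run to 1
  Position 10 ('c'): new char, reset run to 1
  Position 11 ('c'): continues run of 'c', length=2
Longest run: 'a' with length 5

5


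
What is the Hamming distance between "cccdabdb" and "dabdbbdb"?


Comparing "cccdabdb" and "dabdbbdb" position by position:
  Position 0: 'c' vs 'd' => differ
  Position 1: 'c' vs 'a' => differ
  Position 2: 'c' vs 'b' => differ
  Position 3: 'd' vs 'd' => same
  Position 4: 'a' vs 'b' => differ
  Position 5: 'b' vs 'b' => same
  Position 6: 'd' vs 'd' => same
  Position 7: 'b' vs 'b' => same
Total differences (Hamming distance): 4

4


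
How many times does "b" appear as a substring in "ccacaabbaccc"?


Searching for "b" in "ccacaabbaccc"
Scanning each position:
  Position 0: "c" => no
  Position 1: "c" => no
  Position 2: "a" => no
  Position 3: "c" => no
  Position 4: "a" => no
  Position 5: "a" => no
  Position 6: "b" => MATCH
  Position 7: "b" => MATCH
  Position 8: "a" => no
  Position 9: "c" => no
  Position 10: "c" => no
  Position 11: "c" => no
Total occurrences: 2

2


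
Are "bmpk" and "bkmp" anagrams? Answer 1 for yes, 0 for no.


Strings: "bmpk", "bkmp"
Sorted first:  bkmp
Sorted second: bkmp
Sorted forms match => anagrams

1


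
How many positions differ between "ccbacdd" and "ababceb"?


Comparing "ccbacdd" and "ababceb" position by position:
  Position 0: 'c' vs 'a' => DIFFER
  Position 1: 'c' vs 'b' => DIFFER
  Position 2: 'b' vs 'a' => DIFFER
  Position 3: 'a' vs 'b' => DIFFER
  Position 4: 'c' vs 'c' => same
  Position 5: 'd' vs 'e' => DIFFER
  Position 6: 'd' vs 'b' => DIFFER
Positions that differ: 6

6


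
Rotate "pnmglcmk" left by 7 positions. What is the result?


Input: "pnmglcmk", rotate left by 7
First 7 characters: "pnmglcm"
Remaining characters: "k"
Concatenate remaining + first: "k" + "pnmglcm" = "kpnmglcm"

kpnmglcm


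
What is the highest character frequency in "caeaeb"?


Input: caeaeb
Character counts:
  'a': 2
  'b': 1
  'c': 1
  'e': 2
Maximum frequency: 2

2


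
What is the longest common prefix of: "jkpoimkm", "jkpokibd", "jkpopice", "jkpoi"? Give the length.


Words: jkpoimkm, jkpokibd, jkpopice, jkpoi
  Position 0: all 'j' => match
  Position 1: all 'k' => match
  Position 2: all 'p' => match
  Position 3: all 'o' => match
  Position 4: ('i', 'k', 'p', 'i') => mismatch, stop
LCP = "jkpo" (length 4)

4


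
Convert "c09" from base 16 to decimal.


Input: "c09" in base 16
Positional expansion:
  Digit 'c' (value 12) x 16^2 = 3072
  Digit '0' (value 0) x 16^1 = 0
  Digit '9' (value 9) x 16^0 = 9
Sum = 3081

3081


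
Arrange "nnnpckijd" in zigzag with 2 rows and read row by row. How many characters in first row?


Zigzag "nnnpckijd" into 2 rows:
Placing characters:
  'n' => row 0
  'n' => row 1
  'n' => row 0
  'p' => row 1
  'c' => row 0
  'k' => row 1
  'i' => row 0
  'j' => row 1
  'd' => row 0
Rows:
  Row 0: "nncid"
  Row 1: "npkj"
First row length: 5

5


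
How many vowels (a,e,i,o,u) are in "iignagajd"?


Input: iignagajd
Checking each character:
  'i' at position 0: vowel (running total: 1)
  'i' at position 1: vowel (running total: 2)
  'g' at position 2: consonant
  'n' at position 3: consonant
  'a' at position 4: vowel (running total: 3)
  'g' at position 5: consonant
  'a' at position 6: vowel (running total: 4)
  'j' at position 7: consonant
  'd' at position 8: consonant
Total vowels: 4

4


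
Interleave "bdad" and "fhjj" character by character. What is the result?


Interleaving "bdad" and "fhjj":
  Position 0: 'b' from first, 'f' from second => "bf"
  Position 1: 'd' from first, 'h' from second => "dh"
  Position 2: 'a' from first, 'j' from second => "aj"
  Position 3: 'd' from first, 'j' from second => "dj"
Result: bfdhajdj

bfdhajdj


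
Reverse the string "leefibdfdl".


Input: leefibdfdl
Reading characters right to left:
  Position 9: 'l'
  Position 8: 'd'
  Position 7: 'f'
  Position 6: 'd'
  Position 5: 'b'
  Position 4: 'i'
  Position 3: 'f'
  Position 2: 'e'
  Position 1: 'e'
  Position 0: 'l'
Reversed: ldfdbifeel

ldfdbifeel


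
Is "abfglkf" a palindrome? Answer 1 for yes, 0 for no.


Input: abfglkf
Reversed: fklgfba
  Compare pos 0 ('a') with pos 6 ('f'): MISMATCH
  Compare pos 1 ('b') with pos 5 ('k'): MISMATCH
  Compare pos 2 ('f') with pos 4 ('l'): MISMATCH
Result: not a palindrome

0


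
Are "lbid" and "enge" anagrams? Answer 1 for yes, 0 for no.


Strings: "lbid", "enge"
Sorted first:  bdil
Sorted second: eegn
Differ at position 0: 'b' vs 'e' => not anagrams

0


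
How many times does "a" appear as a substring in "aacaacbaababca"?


Searching for "a" in "aacaacbaababca"
Scanning each position:
  Position 0: "a" => MATCH
  Position 1: "a" => MATCH
  Position 2: "c" => no
  Position 3: "a" => MATCH
  Position 4: "a" => MATCH
  Position 5: "c" => no
  Position 6: "b" => no
  Position 7: "a" => MATCH
  Position 8: "a" => MATCH
  Position 9: "b" => no
  Position 10: "a" => MATCH
  Position 11: "b" => no
  Position 12: "c" => no
  Position 13: "a" => MATCH
Total occurrences: 8

8


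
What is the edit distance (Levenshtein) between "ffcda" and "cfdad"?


Computing edit distance: "ffcda" -> "cfdad"
DP table:
           c    f    d    a    d
      0    1    2    3    4    5
  f   1    1    1    2    3    4
  f   2    2    1    2    3    4
  c   3    2    2    2    3    4
  d   4    3    3    2    3    3
  a   5    4    4    3    2    3
Edit distance = dp[5][5] = 3

3


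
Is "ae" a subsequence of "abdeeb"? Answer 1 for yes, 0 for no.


Check if "ae" is a subsequence of "abdeeb"
Greedy scan:
  Position 0 ('a'): matches sub[0] = 'a'
  Position 1 ('b'): no match needed
  Position 2 ('d'): no match needed
  Position 3 ('e'): matches sub[1] = 'e'
  Position 4 ('e'): no match needed
  Position 5 ('b'): no match needed
All 2 characters matched => is a subsequence

1


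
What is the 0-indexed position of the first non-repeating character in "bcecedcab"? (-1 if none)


Input: bcecedcab
Character frequencies:
  'a': 1
  'b': 2
  'c': 3
  'd': 1
  'e': 2
Scanning left to right for freq == 1:
  Position 0 ('b'): freq=2, skip
  Position 1 ('c'): freq=3, skip
  Position 2 ('e'): freq=2, skip
  Position 3 ('c'): freq=3, skip
  Position 4 ('e'): freq=2, skip
  Position 5 ('d'): unique! => answer = 5

5


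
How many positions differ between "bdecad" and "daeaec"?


Comparing "bdecad" and "daeaec" position by position:
  Position 0: 'b' vs 'd' => DIFFER
  Position 1: 'd' vs 'a' => DIFFER
  Position 2: 'e' vs 'e' => same
  Position 3: 'c' vs 'a' => DIFFER
  Position 4: 'a' vs 'e' => DIFFER
  Position 5: 'd' vs 'c' => DIFFER
Positions that differ: 5

5


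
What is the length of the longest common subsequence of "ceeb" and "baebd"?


LCS of "ceeb" and "baebd"
DP table:
           b    a    e    b    d
      0    0    0    0    0    0
  c   0    0    0    0    0    0
  e   0    0    0    1    1    1
  e   0    0    0    1    1    1
  b   0    1    1    1    2    2
LCS length = dp[4][5] = 2

2


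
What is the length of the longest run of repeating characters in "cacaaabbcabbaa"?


Input: "cacaaabbcabbaa"
Scanning for longest run:
  Position 1 ('a'): new char, reset run to 1
  Position 2 ('c'): new char, reset run to 1
  Position 3 ('a'): new char, reset run to 1
  Position 4 ('a'): continues run of 'a', length=2
  Position 5 ('a'): continues run of 'a', length=3
  Position 6 ('b'): new char, reset run to 1
  Position 7 ('b'): continues run of 'b', length=2
  Position 8 ('c'): new char, reset run to 1
  Position 9 ('a'): new char, reset run to 1
  Position 10 ('b'): new char, reset run to 1
  Position 11 ('b'): continues run of 'b', length=2
  Position 12 ('a'): new char, reset run to 1
  Position 13 ('a'): continues run of 'a', length=2
Longest run: 'a' with length 3

3


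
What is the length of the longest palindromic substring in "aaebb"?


Input: "aaebb"
Checking substrings for palindromes:
  [0:2] "aa" (len 2) => palindrome
  [3:5] "bb" (len 2) => palindrome
Longest palindromic substring: "aa" with length 2

2


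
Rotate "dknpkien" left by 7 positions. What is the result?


Input: "dknpkien", rotate left by 7
First 7 characters: "dknpkie"
Remaining characters: "n"
Concatenate remaining + first: "n" + "dknpkie" = "ndknpkie"

ndknpkie


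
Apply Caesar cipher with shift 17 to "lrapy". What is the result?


Caesar cipher: shift "lrapy" by 17
  'l' (pos 11) + 17 = pos 2 = 'c'
  'r' (pos 17) + 17 = pos 8 = 'i'
  'a' (pos 0) + 17 = pos 17 = 'r'
  'p' (pos 15) + 17 = pos 6 = 'g'
  'y' (pos 24) + 17 = pos 15 = 'p'
Result: cirgp

cirgp


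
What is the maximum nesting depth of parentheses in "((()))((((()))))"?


Input: "((()))((((()))))"
Tracking depth:
  Position 0 '(': depth becomes 1
  Position 1 '(': depth becomes 2
  Position 2 '(': depth becomes 3
  Position 3 ')': depth becomes 2
  Position 4 ')': depth becomes 1
  Position 5 ')': depth becomes 0
  Position 6 '(': depth becomes 1
  Position 7 '(': depth becomes 2
  Position 8 '(': depth becomes 3
  Position 9 '(': depth becomes 4
  Position 10 '(': depth becomes 5
  Position 11 ')': depth becomes 4
  Position 12 ')': depth becomes 3
  Position 13 ')': depth becomes 2
  Position 14 ')': depth becomes 1
  Position 15 ')': depth becomes 0
Maximum depth reached: 5

5


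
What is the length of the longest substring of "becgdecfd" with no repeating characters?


Input: "becgdecfd"
Sliding window (track last position of each char):
  Position 0 ('b'): window [0,0] length 1 -- new best
  Position 1 ('e'): window [0,1] length 2 -- new best
  Position 2 ('c'): window [0,2] length 3 -- new best
  Position 3 ('g'): window [0,3] length 4 -- new best
  Position 4 ('d'): window [0,4] length 5 -- new best
  Position 5 ('e'): repeat (last at 1), move window start to 2
  Position 5 ('e'): window [2,5] length 4
  Position 6 ('c'): repeat (last at 2), move window start to 3
  Position 6 ('c'): window [3,6] length 4
  Position 7 ('f'): window [3,7] length 5
  Position 8 ('d'): repeat (last at 4), move window start to 5
  Position 8 ('d'): window [5,8] length 4
Longest substring with no repeats: "becgd" with length 5

5


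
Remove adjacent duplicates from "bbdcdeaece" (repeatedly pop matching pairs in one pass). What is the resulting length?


Input: bbdcdeaece
Stack-based adjacent duplicate removal:
  Read 'b': push. Stack: b
  Read 'b': matches stack top 'b' => pop. Stack: (empty)
  Read 'd': push. Stack: d
  Read 'c': push. Stack: dc
  Read 'd': push. Stack: dcd
  Read 'e': push. Stack: dcde
  Read 'a': push. Stack: dcdea
  Read 'e': push. Stack: dcdeae
  Read 'c': push. Stack: dcdeaec
  Read 'e': push. Stack: dcdeaece
Final stack: "dcdeaece" (length 8)

8


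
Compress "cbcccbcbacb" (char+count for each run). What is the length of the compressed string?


Input: cbcccbcbacb
Runs:
  'c' x 1 => "c1"
  'b' x 1 => "b1"
  'c' x 3 => "c3"
  'b' x 1 => "b1"
  'c' x 1 => "c1"
  'b' x 1 => "b1"
  'a' x 1 => "a1"
  'c' x 1 => "c1"
  'b' x 1 => "b1"
Compressed: "c1b1c3b1c1b1a1c1b1"
Compressed length: 18

18


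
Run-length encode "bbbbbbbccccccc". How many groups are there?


Input: bbbbbbbccccccc
Scanning for consecutive runs:
  Group 1: 'b' x 7 (positions 0-6)
  Group 2: 'c' x 7 (positions 7-13)
Total groups: 2

2


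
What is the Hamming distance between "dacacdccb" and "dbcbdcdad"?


Comparing "dacacdccb" and "dbcbdcdad" position by position:
  Position 0: 'd' vs 'd' => same
  Position 1: 'a' vs 'b' => differ
  Position 2: 'c' vs 'c' => same
  Position 3: 'a' vs 'b' => differ
  Position 4: 'c' vs 'd' => differ
  Position 5: 'd' vs 'c' => differ
  Position 6: 'c' vs 'd' => differ
  Position 7: 'c' vs 'a' => differ
  Position 8: 'b' vs 'd' => differ
Total differences (Hamming distance): 7

7


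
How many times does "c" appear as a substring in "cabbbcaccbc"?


Searching for "c" in "cabbbcaccbc"
Scanning each position:
  Position 0: "c" => MATCH
  Position 1: "a" => no
  Position 2: "b" => no
  Position 3: "b" => no
  Position 4: "b" => no
  Position 5: "c" => MATCH
  Position 6: "a" => no
  Position 7: "c" => MATCH
  Position 8: "c" => MATCH
  Position 9: "b" => no
  Position 10: "c" => MATCH
Total occurrences: 5

5


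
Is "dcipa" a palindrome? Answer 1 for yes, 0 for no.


Input: dcipa
Reversed: apicd
  Compare pos 0 ('d') with pos 4 ('a'): MISMATCH
  Compare pos 1 ('c') with pos 3 ('p'): MISMATCH
Result: not a palindrome

0


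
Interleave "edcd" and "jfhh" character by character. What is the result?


Interleaving "edcd" and "jfhh":
  Position 0: 'e' from first, 'j' from second => "ej"
  Position 1: 'd' from first, 'f' from second => "df"
  Position 2: 'c' from first, 'h' from second => "ch"
  Position 3: 'd' from first, 'h' from second => "dh"
Result: ejdfchdh

ejdfchdh


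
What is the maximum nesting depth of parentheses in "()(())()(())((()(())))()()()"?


Input: "()(())()(())((()(())))()()()"
Tracking depth:
  Position 0 '(': depth becomes 1
  Position 1 ')': depth becomes 0
  Position 2 '(': depth becomes 1
  Position 3 '(': depth becomes 2
  Position 4 ')': depth becomes 1
  Position 5 ')': depth becomes 0
  Position 6 '(': depth becomes 1
  Position 7 ')': depth becomes 0
  Position 8 '(': depth becomes 1
  Position 9 '(': depth becomes 2
  Position 10 ')': depth becomes 1
  Position 11 ')': depth becomes 0
  Position 12 '(': depth becomes 1
  Position 13 '(': depth becomes 2
  Position 14 '(': depth becomes 3
  Position 15 ')': depth becomes 2
  Position 16 '(': depth becomes 3
  Position 17 '(': depth becomes 4
  Position 18 ')': depth becomes 3
  Position 19 ')': depth becomes 2
  Position 20 ')': depth becomes 1
  Position 21 ')': depth becomes 0
  Position 22 '(': depth becomes 1
  Position 23 ')': depth becomes 0
  Position 24 '(': depth becomes 1
  Position 25 ')': depth becomes 0
  Position 26 '(': depth becomes 1
  Position 27 ')': depth becomes 0
Maximum depth reached: 4

4


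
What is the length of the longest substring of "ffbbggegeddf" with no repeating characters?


Input: "ffbbggegeddf"
Sliding window (track last position of each char):
  Position 0 ('f'): window [0,0] length 1 -- new best
  Position 1 ('f'): repeat (last at 0), move window start to 1
  Position 1 ('f'): window [1,1] length 1
  Position 2 ('b'): window [1,2] length 2 -- new best
  Position 3 ('b'): repeat (last at 2), move window start to 3
  Position 3 ('b'): window [3,3] length 1
  Position 4 ('g'): window [3,4] length 2
  Position 5 ('g'): repeat (last at 4), move window start to 5
  Position 5 ('g'): window [5,5] length 1
  Position 6 ('e'): window [5,6] length 2
  Position 7 ('g'): repeat (last at 5), move window start to 6
  Position 7 ('g'): window [6,7] length 2
  Position 8 ('e'): repeat (last at 6), move window start to 7
  Position 8 ('e'): window [7,8] length 2
  Position 9 ('d'): window [7,9] length 3 -- new best
  Position 10 ('d'): repeat (last at 9), move window start to 10
  Position 10 ('d'): window [10,10] length 1
  Position 11 ('f'): window [10,11] length 2
Longest substring with no repeats: "ged" with length 3

3
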